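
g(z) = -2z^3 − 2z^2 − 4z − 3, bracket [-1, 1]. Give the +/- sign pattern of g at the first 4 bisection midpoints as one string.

---+

g(0) = -3 < 0, so the root lies in [-1, 0]
g(-0.5) = -1.25 < 0, so the root lies in [-1, -0.5]
g(-0.75) = -0.28125 < 0, so the root lies in [-1, -0.75]
g(-0.875) = 0.3086 > 0, so the root lies in [-0.875, -0.75]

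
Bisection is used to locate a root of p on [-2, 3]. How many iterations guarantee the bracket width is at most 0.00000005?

27

Width after n steps is 5/2^n. Need 2^n ≥ 5/0.00000005 = 100000000.
2^26 = 67108864 < 100000000 ≤ 2^27 = 134217728, so n = 27.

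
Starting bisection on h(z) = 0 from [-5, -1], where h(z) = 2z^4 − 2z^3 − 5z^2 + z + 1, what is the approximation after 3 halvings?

-1.5

h(-3) = 169 > 0, so the root lies in [-3, -1]
h(-2) = 27 > 0, so the root lies in [-2, -1]
h(-1.5) = 5.125 > 0, so the root lies in [-1.5, -1]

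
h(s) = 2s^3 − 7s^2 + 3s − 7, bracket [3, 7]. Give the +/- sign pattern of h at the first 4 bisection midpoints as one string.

+++-

midpoint 5: h = 83 > 0 → [3, 5]
midpoint 4: h = 21 > 0 → [3, 4]
midpoint 3.5: h = 3.5 > 0 → [3, 3.5]
midpoint 3.25: h = -2.5312 < 0 → [3.25, 3.5]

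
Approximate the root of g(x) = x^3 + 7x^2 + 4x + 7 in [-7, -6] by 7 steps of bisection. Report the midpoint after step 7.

g(-6.5) = 2.125 > 0, so the root lies in [-7, -6.5]
g(-6.75) = -8.609375 < 0, so the root lies in [-6.75, -6.5]
g(-6.625) = -3.041016 < 0, so the root lies in [-6.625, -6.5]
g(-6.5625) = -0.4084 < 0, so the root lies in [-6.5625, -6.5]
g(-6.53125) = 0.8706 > 0, so the root lies in [-6.5625, -6.53125]
g(-6.546875) = 0.2341 > 0, so the root lies in [-6.5625, -6.546875]
g(-6.5546875) = -0.0864 < 0, so the root lies in [-6.5546875, -6.546875]

-6.5546875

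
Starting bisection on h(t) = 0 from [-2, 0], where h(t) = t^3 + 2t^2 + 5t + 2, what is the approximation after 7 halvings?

t = -1 gives h = -2, negative; keep [-1, 0]
t = -0.5 gives h = -0.125, negative; keep [-0.5, 0]
t = -0.25 gives h = 0.859375, positive; keep [-0.5, -0.25]
t = -0.375 gives h = 0.3535, positive; keep [-0.5, -0.375]
t = -0.4375 gives h = 0.1116, positive; keep [-0.5, -0.4375]
t = -0.46875 gives h = -0.0073, negative; keep [-0.46875, -0.4375]
t = -0.453125 gives h = 0.052, positive; keep [-0.46875, -0.453125]

-0.453125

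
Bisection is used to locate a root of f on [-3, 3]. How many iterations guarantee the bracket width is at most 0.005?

11

Width after n steps is 6/2^n. Need 2^n ≥ 6/0.005 = 1200.
2^10 = 1024 < 1200 ≤ 2^11 = 2048, so n = 11.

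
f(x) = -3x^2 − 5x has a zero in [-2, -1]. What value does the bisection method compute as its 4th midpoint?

-1.6875

x = -1.5 gives f = 0.75, positive; keep [-2, -1.5]
x = -1.75 gives f = -0.4375, negative; keep [-1.75, -1.5]
x = -1.625 gives f = 0.203125, positive; keep [-1.75, -1.625]
x = -1.6875 gives f = -0.1055, negative; keep [-1.6875, -1.625]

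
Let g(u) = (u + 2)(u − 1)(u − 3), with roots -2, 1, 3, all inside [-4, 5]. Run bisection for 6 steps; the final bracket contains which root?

-2

g(0.5) = 3.125 > 0, so the root lies in [-4, 0.5]
g(-1.75) = 3.265625 > 0, so the root lies in [-4, -1.75]
g(-2.875) = -19.919922 < 0, so the root lies in [-2.875, -1.75]
g(-2.3125) = -5.4993 < 0, so the root lies in [-2.3125, -1.75]
g(-2.03125) = -0.4766 < 0, so the root lies in [-2.03125, -1.75]
g(-1.890625) = 1.5462 > 0, so the root lies in [-2.03125, -1.890625]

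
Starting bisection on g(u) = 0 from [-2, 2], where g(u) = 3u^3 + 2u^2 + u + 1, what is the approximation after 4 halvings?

-0.75

midpoint 0: g = 1 > 0 → [-2, 0]
midpoint -1: g = -1 < 0 → [-1, 0]
midpoint -0.5: g = 0.625 > 0 → [-1, -0.5]
midpoint -0.75: g = 0.1094 > 0 → [-1, -0.75]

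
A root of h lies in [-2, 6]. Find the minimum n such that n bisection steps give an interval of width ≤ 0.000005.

Width after n steps is 8/2^n. Need 2^n ≥ 8/0.000005 = 1600000.
2^20 = 1048576 < 1600000 ≤ 2^21 = 2097152, so n = 21.

21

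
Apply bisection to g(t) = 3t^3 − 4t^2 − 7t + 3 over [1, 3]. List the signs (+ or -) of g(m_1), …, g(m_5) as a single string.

t = 2 gives g = -3, negative; keep [2, 3]
t = 2.5 gives g = 7.375, positive; keep [2, 2.5]
t = 2.25 gives g = 1.171875, positive; keep [2, 2.25]
t = 2.125 gives g = -1.1504, negative; keep [2.125, 2.25]
t = 2.1875 gives g = -0.0505, negative; keep [2.1875, 2.25]

-++--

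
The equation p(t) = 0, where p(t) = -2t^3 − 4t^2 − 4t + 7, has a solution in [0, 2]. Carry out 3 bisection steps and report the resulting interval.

[0.75, 1]

m = 1, p(m) = -3 (−); new bracket [0, 1]
m = 0.5, p(m) = 3.75 (+); new bracket [0.5, 1]
m = 0.75, p(m) = 0.90625 (+); new bracket [0.75, 1]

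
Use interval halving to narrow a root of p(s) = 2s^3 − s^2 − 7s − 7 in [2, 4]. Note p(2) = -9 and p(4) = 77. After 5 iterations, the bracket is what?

[2.4375, 2.5]

midpoint 3: p = 17 > 0 → [2, 3]
midpoint 2.5: p = 0.5 > 0 → [2, 2.5]
midpoint 2.25: p = -5.03125 < 0 → [2.25, 2.5]
midpoint 2.375: p = -2.4727 < 0 → [2.375, 2.5]
midpoint 2.4375: p = -1.0396 < 0 → [2.4375, 2.5]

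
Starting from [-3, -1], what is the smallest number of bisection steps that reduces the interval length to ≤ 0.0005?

12

Width after n steps is 2/2^n. Need 2^n ≥ 2/0.0005 = 4000.
2^11 = 2048 < 4000 ≤ 2^12 = 4096, so n = 12.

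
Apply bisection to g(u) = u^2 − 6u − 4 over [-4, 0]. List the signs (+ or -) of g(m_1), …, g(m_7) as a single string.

midpoint -2: g = 12 > 0 → [-2, 0]
midpoint -1: g = 3 > 0 → [-1, 0]
midpoint -0.5: g = -0.75 < 0 → [-1, -0.5]
midpoint -0.75: g = 1.0625 > 0 → [-0.75, -0.5]
midpoint -0.625: g = 0.1406 > 0 → [-0.625, -0.5]
midpoint -0.5625: g = -0.3086 < 0 → [-0.625, -0.5625]
midpoint -0.59375: g = -0.085 < 0 → [-0.625, -0.59375]

++-++--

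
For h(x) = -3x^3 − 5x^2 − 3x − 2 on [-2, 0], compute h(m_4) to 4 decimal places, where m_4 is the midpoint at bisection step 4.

midpoint -1: h = -1 < 0 → [-2, -1]
midpoint -1.5: h = 1.375 > 0 → [-1.5, -1]
midpoint -1.25: h = -0.203125 < 0 → [-1.5, -1.25]
midpoint -1.375: h = 0.4707 > 0 → [-1.375, -1.25]

0.4707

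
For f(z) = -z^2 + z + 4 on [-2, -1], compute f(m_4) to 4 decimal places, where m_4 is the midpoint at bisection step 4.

-0.0039

z = -1.5 gives f = 0.25, positive; keep [-2, -1.5]
z = -1.75 gives f = -0.8125, negative; keep [-1.75, -1.5]
z = -1.625 gives f = -0.265625, negative; keep [-1.625, -1.5]
z = -1.5625 gives f = -0.0039, negative; keep [-1.5625, -1.5]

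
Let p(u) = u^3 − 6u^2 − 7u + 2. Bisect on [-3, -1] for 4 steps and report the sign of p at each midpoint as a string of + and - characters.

---+

m = -2, p(m) = -16 (−); new bracket [-2, -1]
m = -1.5, p(m) = -4.375 (−); new bracket [-1.5, -1]
m = -1.25, p(m) = -0.578125 (−); new bracket [-1.25, -1]
m = -1.125, p(m) = 0.8574 (+); new bracket [-1.25, -1.125]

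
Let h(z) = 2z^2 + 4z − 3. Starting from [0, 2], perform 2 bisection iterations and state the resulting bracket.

midpoint 1: h = 3 > 0 → [0, 1]
midpoint 0.5: h = -0.5 < 0 → [0.5, 1]

[0.5, 1]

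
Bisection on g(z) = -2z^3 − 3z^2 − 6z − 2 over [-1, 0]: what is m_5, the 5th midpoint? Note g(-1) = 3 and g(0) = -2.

z = -0.5 gives g = 0.5, positive; keep [-0.5, 0]
z = -0.25 gives g = -0.65625, negative; keep [-0.5, -0.25]
z = -0.375 gives g = -0.066406, negative; keep [-0.5, -0.375]
z = -0.4375 gives g = 0.2183, positive; keep [-0.4375, -0.375]
z = -0.40625 gives g = 0.0765, positive; keep [-0.40625, -0.375]

-0.40625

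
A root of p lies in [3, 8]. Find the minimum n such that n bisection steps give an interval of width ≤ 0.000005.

Width after n steps is 5/2^n. Need 2^n ≥ 5/0.000005 = 1000000.
2^19 = 524288 < 1000000 ≤ 2^20 = 1048576, so n = 20.

20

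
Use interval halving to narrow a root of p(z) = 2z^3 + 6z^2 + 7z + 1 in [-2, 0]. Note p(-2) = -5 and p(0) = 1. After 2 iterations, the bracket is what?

[-0.5, 0]

p(-1) = -2 < 0, so the root lies in [-1, 0]
p(-0.5) = -1.25 < 0, so the root lies in [-0.5, 0]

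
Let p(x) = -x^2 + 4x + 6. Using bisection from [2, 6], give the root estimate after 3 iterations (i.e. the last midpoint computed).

5.5

m = 4, p(m) = 6 (+); new bracket [4, 6]
m = 5, p(m) = 1 (+); new bracket [5, 6]
m = 5.5, p(m) = -2.25 (−); new bracket [5, 5.5]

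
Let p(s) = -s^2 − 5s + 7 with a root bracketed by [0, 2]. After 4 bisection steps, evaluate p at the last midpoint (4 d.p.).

m = 1, p(m) = 1 (+); new bracket [1, 2]
m = 1.5, p(m) = -2.75 (−); new bracket [1, 1.5]
m = 1.25, p(m) = -0.8125 (−); new bracket [1, 1.25]
m = 1.125, p(m) = 0.1094 (+); new bracket [1.125, 1.25]

0.1094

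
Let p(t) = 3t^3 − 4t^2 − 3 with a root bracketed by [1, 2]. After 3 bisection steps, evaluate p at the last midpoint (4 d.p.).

t = 1.5 gives p = -1.875, negative; keep [1.5, 2]
t = 1.75 gives p = 0.828125, positive; keep [1.5, 1.75]
t = 1.625 gives p = -0.689453, negative; keep [1.625, 1.75]

-0.6895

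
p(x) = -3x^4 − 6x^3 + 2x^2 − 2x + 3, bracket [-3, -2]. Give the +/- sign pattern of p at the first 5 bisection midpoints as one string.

midpoint -2.5: p = -2.9375 < 0 → [-2.5, -2]
midpoint -2.25: p = 9.082031 > 0 → [-2.5, -2.25]
midpoint -2.375: p = 3.960205 > 0 → [-2.5, -2.375]
midpoint -2.4375: p = 0.75 > 0 → [-2.5, -2.4375]
midpoint -2.46875: p = -1.032 < 0 → [-2.46875, -2.4375]

-+++-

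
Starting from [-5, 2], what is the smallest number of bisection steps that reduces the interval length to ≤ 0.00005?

18

Width after n steps is 7/2^n. Need 2^n ≥ 7/0.00005 = 140000.
2^17 = 131072 < 140000 ≤ 2^18 = 262144, so n = 18.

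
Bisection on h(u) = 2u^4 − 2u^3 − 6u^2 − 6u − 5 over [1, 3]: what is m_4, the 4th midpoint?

2.625

u = 2 gives h = -25, negative; keep [2, 3]
u = 2.5 gives h = -10.625, negative; keep [2.5, 3]
u = 2.75 gives h = 5.914062, positive; keep [2.5, 2.75]
u = 2.625 gives h = -3.3081, negative; keep [2.625, 2.75]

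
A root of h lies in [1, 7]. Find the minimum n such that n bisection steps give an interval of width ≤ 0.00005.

Width after n steps is 6/2^n. Need 2^n ≥ 6/0.00005 = 120000.
2^16 = 65536 < 120000 ≤ 2^17 = 131072, so n = 17.

17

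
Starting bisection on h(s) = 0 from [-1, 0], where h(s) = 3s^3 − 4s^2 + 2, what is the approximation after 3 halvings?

-0.625

m = -0.5, h(m) = 0.625 (+); new bracket [-1, -0.5]
m = -0.75, h(m) = -1.515625 (−); new bracket [-0.75, -0.5]
m = -0.625, h(m) = -0.294922 (−); new bracket [-0.625, -0.5]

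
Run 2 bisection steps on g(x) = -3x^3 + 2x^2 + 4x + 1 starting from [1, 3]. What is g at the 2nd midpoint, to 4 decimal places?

1.3750

x = 2 gives g = -7, negative; keep [1, 2]
x = 1.5 gives g = 1.375, positive; keep [1.5, 2]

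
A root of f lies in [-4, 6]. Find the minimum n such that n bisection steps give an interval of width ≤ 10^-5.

Width after n steps is 10/2^n. Need 2^n ≥ 10/10^-5 = 1000000.
2^19 = 524288 < 1000000 ≤ 2^20 = 1048576, so n = 20.

20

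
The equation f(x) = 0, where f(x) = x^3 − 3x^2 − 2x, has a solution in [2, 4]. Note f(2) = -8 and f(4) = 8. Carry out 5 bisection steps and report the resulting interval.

m = 3, f(m) = -6 (−); new bracket [3, 4]
m = 3.5, f(m) = -0.875 (−); new bracket [3.5, 4]
m = 3.75, f(m) = 3.046875 (+); new bracket [3.5, 3.75]
m = 3.625, f(m) = 0.9629 (+); new bracket [3.5, 3.625]
m = 3.5625, f(m) = 0.0139 (+); new bracket [3.5, 3.5625]

[3.5, 3.5625]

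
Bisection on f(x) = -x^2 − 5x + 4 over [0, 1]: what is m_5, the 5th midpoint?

0.71875

x = 0.5 gives f = 1.25, positive; keep [0.5, 1]
x = 0.75 gives f = -0.3125, negative; keep [0.5, 0.75]
x = 0.625 gives f = 0.484375, positive; keep [0.625, 0.75]
x = 0.6875 gives f = 0.0898, positive; keep [0.6875, 0.75]
x = 0.71875 gives f = -0.1104, negative; keep [0.6875, 0.71875]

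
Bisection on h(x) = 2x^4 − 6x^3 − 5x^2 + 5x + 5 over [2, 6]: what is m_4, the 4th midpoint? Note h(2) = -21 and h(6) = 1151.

3.25

midpoint 4: h = 73 > 0 → [2, 4]
midpoint 3: h = -25 < 0 → [3, 4]
midpoint 3.5: h = 4.125 > 0 → [3, 3.5]
midpoint 3.25: h = -14.3984 < 0 → [3.25, 3.5]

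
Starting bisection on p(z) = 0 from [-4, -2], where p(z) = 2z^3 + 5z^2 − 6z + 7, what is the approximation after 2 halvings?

midpoint -3: p = 16 > 0 → [-4, -3]
midpoint -3.5: p = 3.5 > 0 → [-4, -3.5]

-3.5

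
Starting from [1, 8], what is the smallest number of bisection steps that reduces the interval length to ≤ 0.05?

8

Width after n steps is 7/2^n. Need 2^n ≥ 7/0.05 = 140.
2^7 = 128 < 140 ≤ 2^8 = 256, so n = 8.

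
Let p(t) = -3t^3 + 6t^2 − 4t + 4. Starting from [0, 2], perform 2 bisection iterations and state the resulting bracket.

midpoint 1: p = 3 > 0 → [1, 2]
midpoint 1.5: p = 1.375 > 0 → [1.5, 2]

[1.5, 2]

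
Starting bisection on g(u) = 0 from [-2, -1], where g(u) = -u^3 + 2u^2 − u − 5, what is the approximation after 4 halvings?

-1.0625

g(-1.5) = 4.375 > 0, so the root lies in [-1.5, -1]
g(-1.25) = 1.328125 > 0, so the root lies in [-1.25, -1]
g(-1.125) = 0.080078 > 0, so the root lies in [-1.125, -1]
g(-1.0625) = -0.4802 < 0, so the root lies in [-1.125, -1.0625]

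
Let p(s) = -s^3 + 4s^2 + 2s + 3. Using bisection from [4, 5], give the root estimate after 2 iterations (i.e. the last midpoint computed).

p(4.5) = 1.875 > 0, so the root lies in [4.5, 5]
p(4.75) = -4.421875 < 0, so the root lies in [4.5, 4.75]

4.75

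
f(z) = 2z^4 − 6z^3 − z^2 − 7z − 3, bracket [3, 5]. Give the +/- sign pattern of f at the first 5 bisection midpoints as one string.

++---

m = 4, f(m) = 81 (+); new bracket [3, 4]
m = 3.5, f(m) = 3.125 (+); new bracket [3, 3.5]
m = 3.25, f(m) = -19.148438 (−); new bracket [3.25, 3.5]
m = 3.375, f(m) = -9.1831 (−); new bracket [3.375, 3.5]
m = 3.4375, f(m) = -3.3374 (−); new bracket [3.4375, 3.5]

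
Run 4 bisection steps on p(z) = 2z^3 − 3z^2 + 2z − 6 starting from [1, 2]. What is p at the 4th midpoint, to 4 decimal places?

midpoint 1.5: p = -3 < 0 → [1.5, 2]
midpoint 1.75: p = -0.96875 < 0 → [1.75, 2]
midpoint 1.875: p = 0.386719 > 0 → [1.75, 1.875]
midpoint 1.8125: p = -0.3218 < 0 → [1.8125, 1.875]

-0.3218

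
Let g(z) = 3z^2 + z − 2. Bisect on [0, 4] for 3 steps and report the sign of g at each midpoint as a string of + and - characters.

++-

g(2) = 12 > 0, so the root lies in [0, 2]
g(1) = 2 > 0, so the root lies in [0, 1]
g(0.5) = -0.75 < 0, so the root lies in [0.5, 1]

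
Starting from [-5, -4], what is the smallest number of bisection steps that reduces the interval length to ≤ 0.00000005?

25

Width after n steps is 1/2^n. Need 2^n ≥ 1/0.00000005 = 20000000.
2^24 = 16777216 < 20000000 ≤ 2^25 = 33554432, so n = 25.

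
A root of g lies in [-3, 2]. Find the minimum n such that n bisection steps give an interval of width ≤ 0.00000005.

Width after n steps is 5/2^n. Need 2^n ≥ 5/0.00000005 = 100000000.
2^26 = 67108864 < 100000000 ≤ 2^27 = 134217728, so n = 27.

27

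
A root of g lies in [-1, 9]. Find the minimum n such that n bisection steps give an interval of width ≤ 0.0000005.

25

Width after n steps is 10/2^n. Need 2^n ≥ 10/0.0000005 = 20000000.
2^24 = 16777216 < 20000000 ≤ 2^25 = 33554432, so n = 25.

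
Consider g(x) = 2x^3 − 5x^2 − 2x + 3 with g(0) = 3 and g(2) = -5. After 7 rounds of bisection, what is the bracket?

x = 1 gives g = -2, negative; keep [0, 1]
x = 0.5 gives g = 1, positive; keep [0.5, 1]
x = 0.75 gives g = -0.46875, negative; keep [0.5, 0.75]
x = 0.625 gives g = 0.2852, positive; keep [0.625, 0.75]
x = 0.6875 gives g = -0.0884, negative; keep [0.625, 0.6875]
x = 0.65625 gives g = 0.0994, positive; keep [0.65625, 0.6875]
x = 0.671875 gives g = 0.0058, positive; keep [0.671875, 0.6875]

[0.671875, 0.6875]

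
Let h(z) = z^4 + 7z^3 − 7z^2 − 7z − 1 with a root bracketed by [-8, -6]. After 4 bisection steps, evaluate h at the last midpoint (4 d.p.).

z = -7 gives h = -295, negative; keep [-8, -7]
z = -7.5 gives h = -131.3125, negative; keep [-8, -7.5]
z = -7.75 gives h = -18.074219, negative; keep [-8, -7.75]
z = -7.875 gives h = 47.342, positive; keep [-7.875, -7.75]

47.3420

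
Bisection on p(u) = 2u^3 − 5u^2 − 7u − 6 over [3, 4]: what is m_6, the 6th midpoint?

3.671875

midpoint 3.5: p = -6 < 0 → [3.5, 4]
midpoint 3.75: p = 2.90625 > 0 → [3.5, 3.75]
midpoint 3.625: p = -1.808594 < 0 → [3.625, 3.75]
midpoint 3.6875: p = 0.4819 > 0 → [3.625, 3.6875]
midpoint 3.65625: p = -0.6799 < 0 → [3.65625, 3.6875]
midpoint 3.671875: p = -0.1031 < 0 → [3.671875, 3.6875]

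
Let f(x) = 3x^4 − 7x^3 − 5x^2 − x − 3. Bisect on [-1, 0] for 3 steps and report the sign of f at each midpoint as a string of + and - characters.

midpoint -0.5: f = -2.6875 < 0 → [-1, -0.5]
midpoint -0.75: f = -1.160156 < 0 → [-1, -0.75]
midpoint -0.875: f = 0.494873 > 0 → [-0.875, -0.75]

--+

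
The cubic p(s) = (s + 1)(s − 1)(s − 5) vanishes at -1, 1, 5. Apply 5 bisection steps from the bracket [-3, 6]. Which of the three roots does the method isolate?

5

p(1.5) = -4.375 < 0, so the root lies in [1.5, 6]
p(3.75) = -16.328125 < 0, so the root lies in [3.75, 6]
p(4.875) = -2.845703 < 0, so the root lies in [4.875, 6]
p(5.4375) = 12.4978 > 0, so the root lies in [4.875, 5.4375]
p(5.15625) = 3.998 > 0, so the root lies in [4.875, 5.15625]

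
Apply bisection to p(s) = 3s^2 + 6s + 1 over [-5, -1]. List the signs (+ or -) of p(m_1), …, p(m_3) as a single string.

m = -3, p(m) = 10 (+); new bracket [-3, -1]
m = -2, p(m) = 1 (+); new bracket [-2, -1]
m = -1.5, p(m) = -1.25 (−); new bracket [-2, -1.5]

++-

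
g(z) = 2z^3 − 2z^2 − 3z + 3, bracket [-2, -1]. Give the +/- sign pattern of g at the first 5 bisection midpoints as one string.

m = -1.5, g(m) = -3.75 (−); new bracket [-1.5, -1]
m = -1.25, g(m) = -0.28125 (−); new bracket [-1.25, -1]
m = -1.125, g(m) = 0.996094 (+); new bracket [-1.25, -1.125]
m = -1.1875, g(m) = 0.3931 (+); new bracket [-1.25, -1.1875]
m = -1.21875, g(m) = 0.065 (+); new bracket [-1.25, -1.21875]

--+++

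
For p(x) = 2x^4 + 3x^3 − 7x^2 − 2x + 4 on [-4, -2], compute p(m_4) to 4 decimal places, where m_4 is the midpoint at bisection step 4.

1.7134

p(-3) = 28 > 0, so the root lies in [-3, -2]
p(-2.5) = -3.5 < 0, so the root lies in [-3, -2.5]
p(-2.75) = 8.554688 > 0, so the root lies in [-2.75, -2.5]
p(-2.625) = 1.7134 > 0, so the root lies in [-2.625, -2.5]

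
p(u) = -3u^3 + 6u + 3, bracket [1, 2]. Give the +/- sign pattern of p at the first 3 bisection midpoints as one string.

+--

m = 1.5, p(m) = 1.875 (+); new bracket [1.5, 2]
m = 1.75, p(m) = -2.578125 (−); new bracket [1.5, 1.75]
m = 1.625, p(m) = -0.123047 (−); new bracket [1.5, 1.625]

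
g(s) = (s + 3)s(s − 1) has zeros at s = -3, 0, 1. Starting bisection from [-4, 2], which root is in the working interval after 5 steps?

m = -1, g(m) = 4 (+); new bracket [-4, -1]
m = -2.5, g(m) = 4.375 (+); new bracket [-4, -2.5]
m = -3.25, g(m) = -3.453125 (−); new bracket [-3.25, -2.5]
m = -2.875, g(m) = 1.3926 (+); new bracket [-3.25, -2.875]
m = -3.0625, g(m) = -0.7776 (−); new bracket [-3.0625, -2.875]

-3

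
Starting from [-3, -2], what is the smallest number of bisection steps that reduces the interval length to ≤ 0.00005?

15

Width after n steps is 1/2^n. Need 2^n ≥ 1/0.00005 = 20000.
2^14 = 16384 < 20000 ≤ 2^15 = 32768, so n = 15.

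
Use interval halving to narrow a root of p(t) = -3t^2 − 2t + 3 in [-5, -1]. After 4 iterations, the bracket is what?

[-1.5, -1.25]

t = -3 gives p = -18, negative; keep [-3, -1]
t = -2 gives p = -5, negative; keep [-2, -1]
t = -1.5 gives p = -0.75, negative; keep [-1.5, -1]
t = -1.25 gives p = 0.8125, positive; keep [-1.5, -1.25]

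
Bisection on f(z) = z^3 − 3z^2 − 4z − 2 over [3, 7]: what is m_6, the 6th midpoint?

4.0625

f(5) = 28 > 0, so the root lies in [3, 5]
f(4) = -2 < 0, so the root lies in [4, 5]
f(4.5) = 10.375 > 0, so the root lies in [4, 4.5]
f(4.25) = 3.5781 > 0, so the root lies in [4, 4.25]
f(4.125) = 0.6426 > 0, so the root lies in [4, 4.125]
f(4.0625) = -0.7146 < 0, so the root lies in [4.0625, 4.125]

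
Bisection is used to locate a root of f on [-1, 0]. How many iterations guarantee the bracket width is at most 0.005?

8

Width after n steps is 1/2^n. Need 2^n ≥ 1/0.005 = 200.
2^7 = 128 < 200 ≤ 2^8 = 256, so n = 8.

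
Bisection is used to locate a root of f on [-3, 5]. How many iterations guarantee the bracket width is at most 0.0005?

14

Width after n steps is 8/2^n. Need 2^n ≥ 8/0.0005 = 16000.
2^13 = 8192 < 16000 ≤ 2^14 = 16384, so n = 14.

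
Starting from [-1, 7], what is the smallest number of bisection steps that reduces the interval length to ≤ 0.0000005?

Width after n steps is 8/2^n. Need 2^n ≥ 8/0.0000005 = 16000000.
2^23 = 8388608 < 16000000 ≤ 2^24 = 16777216, so n = 24.

24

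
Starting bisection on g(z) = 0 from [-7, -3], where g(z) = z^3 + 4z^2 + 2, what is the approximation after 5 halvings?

g(-5) = -23 < 0, so the root lies in [-5, -3]
g(-4) = 2 > 0, so the root lies in [-5, -4]
g(-4.5) = -8.125 < 0, so the root lies in [-4.5, -4]
g(-4.25) = -2.5156 < 0, so the root lies in [-4.25, -4]
g(-4.125) = -0.127 < 0, so the root lies in [-4.125, -4]

-4.125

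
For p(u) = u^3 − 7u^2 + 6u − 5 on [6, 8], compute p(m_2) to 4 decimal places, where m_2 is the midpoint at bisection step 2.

p(7) = 37 > 0, so the root lies in [6, 7]
p(6.5) = 12.875 > 0, so the root lies in [6, 6.5]

12.8750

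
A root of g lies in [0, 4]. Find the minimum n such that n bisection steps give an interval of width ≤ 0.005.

10

Width after n steps is 4/2^n. Need 2^n ≥ 4/0.005 = 800.
2^9 = 512 < 800 ≤ 2^10 = 1024, so n = 10.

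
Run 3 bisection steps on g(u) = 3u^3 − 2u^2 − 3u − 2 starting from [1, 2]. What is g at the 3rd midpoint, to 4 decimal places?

midpoint 1.5: g = -0.875 < 0 → [1.5, 2]
midpoint 1.75: g = 2.703125 > 0 → [1.5, 1.75]
midpoint 1.625: g = 0.716797 > 0 → [1.5, 1.625]

0.7168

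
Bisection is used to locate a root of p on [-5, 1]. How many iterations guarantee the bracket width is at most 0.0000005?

Width after n steps is 6/2^n. Need 2^n ≥ 6/0.0000005 = 12000000.
2^23 = 8388608 < 12000000 ≤ 2^24 = 16777216, so n = 24.

24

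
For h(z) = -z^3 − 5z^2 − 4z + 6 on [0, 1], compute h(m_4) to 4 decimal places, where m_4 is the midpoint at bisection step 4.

0.5618

midpoint 0.5: h = 2.625 > 0 → [0.5, 1]
midpoint 0.75: h = -0.234375 < 0 → [0.5, 0.75]
midpoint 0.625: h = 1.302734 > 0 → [0.625, 0.75]
midpoint 0.6875: h = 0.5618 > 0 → [0.6875, 0.75]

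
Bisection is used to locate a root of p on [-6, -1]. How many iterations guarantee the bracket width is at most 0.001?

Width after n steps is 5/2^n. Need 2^n ≥ 5/0.001 = 5000.
2^12 = 4096 < 5000 ≤ 2^13 = 8192, so n = 13.

13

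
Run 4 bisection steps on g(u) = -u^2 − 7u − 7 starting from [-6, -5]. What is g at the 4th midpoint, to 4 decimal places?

midpoint -5.5: g = 1.25 > 0 → [-6, -5.5]
midpoint -5.75: g = 0.1875 > 0 → [-6, -5.75]
midpoint -5.875: g = -0.390625 < 0 → [-5.875, -5.75]
midpoint -5.8125: g = -0.0977 < 0 → [-5.8125, -5.75]

-0.0977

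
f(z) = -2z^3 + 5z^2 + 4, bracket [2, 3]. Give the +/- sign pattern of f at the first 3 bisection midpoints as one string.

f(2.5) = 4 > 0, so the root lies in [2.5, 3]
f(2.75) = 0.21875 > 0, so the root lies in [2.75, 3]
f(2.875) = -2.199219 < 0, so the root lies in [2.75, 2.875]

++-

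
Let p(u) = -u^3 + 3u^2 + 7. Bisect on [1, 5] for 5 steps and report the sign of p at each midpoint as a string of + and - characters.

+-+--

m = 3, p(m) = 7 (+); new bracket [3, 5]
m = 4, p(m) = -9 (−); new bracket [3, 4]
m = 3.5, p(m) = 0.875 (+); new bracket [3.5, 4]
m = 3.75, p(m) = -3.5469 (−); new bracket [3.5, 3.75]
m = 3.625, p(m) = -1.2129 (−); new bracket [3.5, 3.625]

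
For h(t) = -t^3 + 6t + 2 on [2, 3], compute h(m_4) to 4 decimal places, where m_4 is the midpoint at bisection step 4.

0.5486

m = 2.5, h(m) = 1.375 (+); new bracket [2.5, 3]
m = 2.75, h(m) = -2.296875 (−); new bracket [2.5, 2.75]
m = 2.625, h(m) = -0.337891 (−); new bracket [2.5, 2.625]
m = 2.5625, h(m) = 0.5486 (+); new bracket [2.5625, 2.625]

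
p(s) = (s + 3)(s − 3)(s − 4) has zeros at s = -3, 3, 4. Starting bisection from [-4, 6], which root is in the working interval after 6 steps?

midpoint 1: p = 24 > 0 → [-4, 1]
midpoint -1.5: p = 37.125 > 0 → [-4, -1.5]
midpoint -2.75: p = 9.703125 > 0 → [-4, -2.75]
midpoint -3.375: p = -17.6309 < 0 → [-3.375, -2.75]
midpoint -3.0625: p = -2.676 < 0 → [-3.0625, -2.75]
midpoint -2.90625: p = 3.8241 > 0 → [-3.0625, -2.90625]

-3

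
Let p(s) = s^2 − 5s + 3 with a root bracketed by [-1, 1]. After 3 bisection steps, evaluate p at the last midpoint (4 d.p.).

m = 0, p(m) = 3 (+); new bracket [0, 1]
m = 0.5, p(m) = 0.75 (+); new bracket [0.5, 1]
m = 0.75, p(m) = -0.1875 (−); new bracket [0.5, 0.75]

-0.1875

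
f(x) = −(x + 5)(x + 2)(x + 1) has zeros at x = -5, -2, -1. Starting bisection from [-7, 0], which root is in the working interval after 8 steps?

x = -3.5 gives f = -5.625, negative; keep [-7, -3.5]
x = -5.25 gives f = 3.453125, positive; keep [-5.25, -3.5]
x = -4.375 gives f = -5.009766, negative; keep [-5.25, -4.375]
x = -4.8125 gives f = -2.0105, negative; keep [-5.25, -4.8125]
x = -5.03125 gives f = 0.3819, positive; keep [-5.03125, -4.8125]
x = -4.921875 gives f = -0.8953, negative; keep [-5.03125, -4.921875]
x = -4.9765625 gives f = -0.2774, negative; keep [-5.03125, -4.9765625]
x = -5.00390625 gives f = 0.047, positive; keep [-5.00390625, -4.9765625]

-5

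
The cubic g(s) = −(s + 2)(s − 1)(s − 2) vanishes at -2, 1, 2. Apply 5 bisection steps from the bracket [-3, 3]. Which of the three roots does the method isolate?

-2

g(0) = -4 < 0, so the root lies in [-3, 0]
g(-1.5) = -4.375 < 0, so the root lies in [-3, -1.5]
g(-2.25) = 3.453125 > 0, so the root lies in [-2.25, -1.5]
g(-1.875) = -1.3926 < 0, so the root lies in [-2.25, -1.875]
g(-2.0625) = 0.7776 > 0, so the root lies in [-2.0625, -1.875]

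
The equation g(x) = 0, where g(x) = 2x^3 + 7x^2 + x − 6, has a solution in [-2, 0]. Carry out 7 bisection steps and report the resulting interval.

midpoint -1: g = -2 < 0 → [-2, -1]
midpoint -1.5: g = 1.5 > 0 → [-1.5, -1]
midpoint -1.25: g = -0.21875 < 0 → [-1.5, -1.25]
midpoint -1.375: g = 0.6602 > 0 → [-1.375, -1.25]
midpoint -1.3125: g = 0.2241 > 0 → [-1.3125, -1.25]
midpoint -1.28125: g = 0.0034 > 0 → [-1.28125, -1.25]
midpoint -1.265625: g = -0.1076 < 0 → [-1.28125, -1.265625]

[-1.28125, -1.265625]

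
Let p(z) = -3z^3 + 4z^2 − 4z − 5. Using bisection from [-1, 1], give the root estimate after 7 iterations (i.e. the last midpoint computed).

-0.640625

midpoint 0: p = -5 < 0 → [-1, 0]
midpoint -0.5: p = -1.625 < 0 → [-1, -0.5]
midpoint -0.75: p = 1.515625 > 0 → [-0.75, -0.5]
midpoint -0.625: p = -0.2051 < 0 → [-0.75, -0.625]
midpoint -0.6875: p = 0.6155 > 0 → [-0.6875, -0.625]
midpoint -0.65625: p = 0.1955 > 0 → [-0.65625, -0.625]
midpoint -0.640625: p = -0.0072 < 0 → [-0.65625, -0.640625]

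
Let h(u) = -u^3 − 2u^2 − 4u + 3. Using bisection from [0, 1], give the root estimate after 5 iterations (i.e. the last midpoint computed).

h(0.5) = 0.375 > 0, so the root lies in [0.5, 1]
h(0.75) = -1.546875 < 0, so the root lies in [0.5, 0.75]
h(0.625) = -0.525391 < 0, so the root lies in [0.5, 0.625]
h(0.5625) = -0.0608 < 0, so the root lies in [0.5, 0.5625]
h(0.53125) = 0.1606 > 0, so the root lies in [0.53125, 0.5625]

0.53125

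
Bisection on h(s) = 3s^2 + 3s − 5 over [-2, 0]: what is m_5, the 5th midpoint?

-1.9375

midpoint -1: h = -5 < 0 → [-2, -1]
midpoint -1.5: h = -2.75 < 0 → [-2, -1.5]
midpoint -1.75: h = -1.0625 < 0 → [-2, -1.75]
midpoint -1.875: h = -0.0781 < 0 → [-2, -1.875]
midpoint -1.9375: h = 0.4492 > 0 → [-1.9375, -1.875]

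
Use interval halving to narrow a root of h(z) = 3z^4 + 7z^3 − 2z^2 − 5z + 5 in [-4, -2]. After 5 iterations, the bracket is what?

midpoint -3: h = 56 > 0 → [-3, -2]
midpoint -2.5: h = 12.8125 > 0 → [-2.5, -2]
midpoint -2.25: h = 3.277344 > 0 → [-2.25, -2]
midpoint -2.125: h = 0.5964 > 0 → [-2.125, -2]
midpoint -2.0625: h = -0.3239 < 0 → [-2.125, -2.0625]

[-2.125, -2.0625]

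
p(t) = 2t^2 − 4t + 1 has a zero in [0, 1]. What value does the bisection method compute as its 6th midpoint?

p(0.5) = -0.5 < 0, so the root lies in [0, 0.5]
p(0.25) = 0.125 > 0, so the root lies in [0.25, 0.5]
p(0.375) = -0.21875 < 0, so the root lies in [0.25, 0.375]
p(0.3125) = -0.0547 < 0, so the root lies in [0.25, 0.3125]
p(0.28125) = 0.0332 > 0, so the root lies in [0.28125, 0.3125]
p(0.296875) = -0.0112 < 0, so the root lies in [0.28125, 0.296875]

0.296875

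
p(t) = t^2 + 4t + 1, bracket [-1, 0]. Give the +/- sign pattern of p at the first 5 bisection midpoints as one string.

t = -0.5 gives p = -0.75, negative; keep [-0.5, 0]
t = -0.25 gives p = 0.0625, positive; keep [-0.5, -0.25]
t = -0.375 gives p = -0.359375, negative; keep [-0.375, -0.25]
t = -0.3125 gives p = -0.1523, negative; keep [-0.3125, -0.25]
t = -0.28125 gives p = -0.0459, negative; keep [-0.28125, -0.25]

-+---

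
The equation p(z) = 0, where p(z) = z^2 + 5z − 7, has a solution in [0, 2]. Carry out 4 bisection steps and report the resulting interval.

midpoint 1: p = -1 < 0 → [1, 2]
midpoint 1.5: p = 2.75 > 0 → [1, 1.5]
midpoint 1.25: p = 0.8125 > 0 → [1, 1.25]
midpoint 1.125: p = -0.1094 < 0 → [1.125, 1.25]

[1.125, 1.25]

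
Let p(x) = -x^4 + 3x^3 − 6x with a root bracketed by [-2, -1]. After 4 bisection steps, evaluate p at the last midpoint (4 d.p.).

p(-1.5) = -6.1875 < 0, so the root lies in [-1.5, -1]
p(-1.25) = -0.800781 < 0, so the root lies in [-1.25, -1]
p(-1.125) = 0.876709 > 0, so the root lies in [-1.25, -1.125]
p(-1.1875) = 0.1128 > 0, so the root lies in [-1.25, -1.1875]

0.1128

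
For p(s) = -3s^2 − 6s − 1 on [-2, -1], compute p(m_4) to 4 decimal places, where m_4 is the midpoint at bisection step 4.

s = -1.5 gives p = 1.25, positive; keep [-2, -1.5]
s = -1.75 gives p = 0.3125, positive; keep [-2, -1.75]
s = -1.875 gives p = -0.296875, negative; keep [-1.875, -1.75]
s = -1.8125 gives p = 0.0195, positive; keep [-1.875, -1.8125]

0.0195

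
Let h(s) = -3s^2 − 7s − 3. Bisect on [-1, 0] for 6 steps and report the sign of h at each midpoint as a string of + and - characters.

m = -0.5, h(m) = -0.25 (−); new bracket [-1, -0.5]
m = -0.75, h(m) = 0.5625 (+); new bracket [-0.75, -0.5]
m = -0.625, h(m) = 0.203125 (+); new bracket [-0.625, -0.5]
m = -0.5625, h(m) = -0.0117 (−); new bracket [-0.625, -0.5625]
m = -0.59375, h(m) = 0.0986 (+); new bracket [-0.59375, -0.5625]
m = -0.578125, h(m) = 0.0442 (+); new bracket [-0.578125, -0.5625]

-++-++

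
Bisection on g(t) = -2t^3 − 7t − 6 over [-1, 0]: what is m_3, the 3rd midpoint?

t = -0.5 gives g = -2.25, negative; keep [-1, -0.5]
t = -0.75 gives g = 0.09375, positive; keep [-0.75, -0.5]
t = -0.625 gives g = -1.136719, negative; keep [-0.75, -0.625]

-0.625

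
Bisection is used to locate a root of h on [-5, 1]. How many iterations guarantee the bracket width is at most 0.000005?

21

Width after n steps is 6/2^n. Need 2^n ≥ 6/0.000005 = 1200000.
2^20 = 1048576 < 1200000 ≤ 2^21 = 2097152, so n = 21.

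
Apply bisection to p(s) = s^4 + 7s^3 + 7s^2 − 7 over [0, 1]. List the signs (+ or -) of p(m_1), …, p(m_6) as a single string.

s = 0.5 gives p = -4.3125, negative; keep [0.5, 1]
s = 0.75 gives p = 0.207031, positive; keep [0.5, 0.75]
s = 0.625 gives p = -2.404053, negative; keep [0.625, 0.75]
s = 0.6875 gives p = -1.1933, negative; keep [0.6875, 0.75]
s = 0.71875 gives p = -0.5178, negative; keep [0.71875, 0.75]
s = 0.734375 gives p = -0.1616, negative; keep [0.734375, 0.75]

-+----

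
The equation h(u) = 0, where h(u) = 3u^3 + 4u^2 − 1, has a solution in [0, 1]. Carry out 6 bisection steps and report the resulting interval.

[0.421875, 0.4375]

h(0.5) = 0.375 > 0, so the root lies in [0, 0.5]
h(0.25) = -0.703125 < 0, so the root lies in [0.25, 0.5]
h(0.375) = -0.279297 < 0, so the root lies in [0.375, 0.5]
h(0.4375) = 0.0168 > 0, so the root lies in [0.375, 0.4375]
h(0.40625) = -0.1387 < 0, so the root lies in [0.40625, 0.4375]
h(0.421875) = -0.0628 < 0, so the root lies in [0.421875, 0.4375]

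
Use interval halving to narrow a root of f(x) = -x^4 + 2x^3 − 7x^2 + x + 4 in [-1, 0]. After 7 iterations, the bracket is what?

[-0.625, -0.6171875]

midpoint -0.5: f = 1.4375 > 0 → [-1, -0.5]
midpoint -0.75: f = -1.847656 < 0 → [-0.75, -0.5]
midpoint -0.625: f = -0.000244 < 0 → [-0.625, -0.5]
midpoint -0.5625: f = 0.7666 > 0 → [-0.625, -0.5625]
midpoint -0.59375: f = 0.3956 > 0 → [-0.625, -0.59375]
midpoint -0.609375: f = 0.2008 > 0 → [-0.625, -0.609375]
midpoint -0.6171875: f = 0.1011 > 0 → [-0.625, -0.6171875]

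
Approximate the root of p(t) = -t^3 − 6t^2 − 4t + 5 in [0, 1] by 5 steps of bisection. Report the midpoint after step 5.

m = 0.5, p(m) = 1.375 (+); new bracket [0.5, 1]
m = 0.75, p(m) = -1.796875 (−); new bracket [0.5, 0.75]
m = 0.625, p(m) = -0.087891 (−); new bracket [0.5, 0.625]
m = 0.5625, p(m) = 0.6736 (+); new bracket [0.5625, 0.625]
m = 0.59375, p(m) = 0.3004 (+); new bracket [0.59375, 0.625]

0.59375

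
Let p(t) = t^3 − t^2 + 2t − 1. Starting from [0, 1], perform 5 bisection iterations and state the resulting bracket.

midpoint 0.5: p = -0.125 < 0 → [0.5, 1]
midpoint 0.75: p = 0.359375 > 0 → [0.5, 0.75]
midpoint 0.625: p = 0.103516 > 0 → [0.5, 0.625]
midpoint 0.5625: p = -0.0134 < 0 → [0.5625, 0.625]
midpoint 0.59375: p = 0.0443 > 0 → [0.5625, 0.59375]

[0.5625, 0.59375]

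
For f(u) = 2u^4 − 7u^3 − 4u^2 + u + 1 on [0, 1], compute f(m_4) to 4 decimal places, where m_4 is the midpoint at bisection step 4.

m = 0.5, f(m) = -0.25 (−); new bracket [0, 0.5]
m = 0.25, f(m) = 0.898438 (+); new bracket [0.25, 0.5]
m = 0.375, f(m) = 0.48291 (+); new bracket [0.375, 0.5]
m = 0.4375, f(m) = 0.159 (+); new bracket [0.4375, 0.5]

0.1590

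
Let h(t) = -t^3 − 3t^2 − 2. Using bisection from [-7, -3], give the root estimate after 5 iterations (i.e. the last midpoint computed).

h(-5) = 48 > 0, so the root lies in [-5, -3]
h(-4) = 14 > 0, so the root lies in [-4, -3]
h(-3.5) = 4.125 > 0, so the root lies in [-3.5, -3]
h(-3.25) = 0.6406 > 0, so the root lies in [-3.25, -3]
h(-3.125) = -0.7793 < 0, so the root lies in [-3.25, -3.125]

-3.125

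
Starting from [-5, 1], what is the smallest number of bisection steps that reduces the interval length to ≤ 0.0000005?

Width after n steps is 6/2^n. Need 2^n ≥ 6/0.0000005 = 12000000.
2^23 = 8388608 < 12000000 ≤ 2^24 = 16777216, so n = 24.

24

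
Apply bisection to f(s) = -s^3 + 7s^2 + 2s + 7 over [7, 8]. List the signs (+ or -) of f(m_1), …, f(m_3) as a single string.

-++

m = 7.5, f(m) = -6.125 (−); new bracket [7, 7.5]
m = 7.25, f(m) = 8.359375 (+); new bracket [7.25, 7.5]
m = 7.375, f(m) = 1.353516 (+); new bracket [7.375, 7.5]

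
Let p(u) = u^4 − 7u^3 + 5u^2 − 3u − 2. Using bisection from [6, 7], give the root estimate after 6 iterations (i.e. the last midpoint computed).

6.296875

midpoint 6.5: p = 52.4375 > 0 → [6, 6.5]
midpoint 6.25: p = -8.542969 < 0 → [6.25, 6.5]
midpoint 6.375: p = 20.150635 > 0 → [6.25, 6.375]
midpoint 6.3125: p = 5.3682 > 0 → [6.25, 6.3125]
midpoint 6.28125: p = -1.6946 < 0 → [6.28125, 6.3125]
midpoint 6.296875: p = 1.8098 > 0 → [6.28125, 6.296875]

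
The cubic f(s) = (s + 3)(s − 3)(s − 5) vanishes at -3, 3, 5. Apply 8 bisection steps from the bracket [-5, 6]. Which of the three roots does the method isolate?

midpoint 0.5: f = 39.375 > 0 → [-5, 0.5]
midpoint -2.25: f = 28.546875 > 0 → [-5, -2.25]
midpoint -3.625: f = -35.712891 < 0 → [-3.625, -2.25]
midpoint -2.9375: f = 2.9456 > 0 → [-3.625, -2.9375]
midpoint -3.28125: f = -14.6297 < 0 → [-3.28125, -2.9375]
midpoint -3.109375: f = -5.4188 < 0 → [-3.109375, -2.9375]
midpoint -3.0234375: f = -1.1327 < 0 → [-3.0234375, -2.9375]
midpoint -2.98046875: f = 0.9322 > 0 → [-3.0234375, -2.98046875]

-3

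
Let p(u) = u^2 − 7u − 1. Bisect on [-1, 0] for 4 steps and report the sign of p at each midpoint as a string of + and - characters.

++-+

m = -0.5, p(m) = 2.75 (+); new bracket [-0.5, 0]
m = -0.25, p(m) = 0.8125 (+); new bracket [-0.25, 0]
m = -0.125, p(m) = -0.109375 (−); new bracket [-0.25, -0.125]
m = -0.1875, p(m) = 0.3477 (+); new bracket [-0.1875, -0.125]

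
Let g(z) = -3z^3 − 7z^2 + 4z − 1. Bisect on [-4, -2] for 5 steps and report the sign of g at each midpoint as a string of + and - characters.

+--+-

z = -3 gives g = 5, positive; keep [-3, -2]
z = -2.5 gives g = -7.875, negative; keep [-3, -2.5]
z = -2.75 gives g = -2.546875, negative; keep [-3, -2.75]
z = -2.875 gives g = 0.9316, positive; keep [-2.875, -2.75]
z = -2.8125 gives g = -0.8792, negative; keep [-2.875, -2.8125]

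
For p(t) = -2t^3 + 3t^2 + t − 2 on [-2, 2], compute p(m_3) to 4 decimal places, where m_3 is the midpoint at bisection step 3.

m = 0, p(m) = -2 (−); new bracket [-2, 0]
m = -1, p(m) = 2 (+); new bracket [-1, 0]
m = -0.5, p(m) = -1.5 (−); new bracket [-1, -0.5]

-1.5000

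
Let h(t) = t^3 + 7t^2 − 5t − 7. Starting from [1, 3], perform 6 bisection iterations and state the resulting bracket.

t = 2 gives h = 19, positive; keep [1, 2]
t = 1.5 gives h = 4.625, positive; keep [1, 1.5]
t = 1.25 gives h = -0.359375, negative; keep [1.25, 1.5]
t = 1.375 gives h = 1.959, positive; keep [1.25, 1.375]
t = 1.3125 gives h = 0.7571, positive; keep [1.25, 1.3125]
t = 1.28125 gives h = 0.1883, positive; keep [1.25, 1.28125]

[1.25, 1.28125]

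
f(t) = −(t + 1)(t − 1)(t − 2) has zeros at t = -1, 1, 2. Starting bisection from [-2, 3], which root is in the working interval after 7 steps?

midpoint 0.5: f = -1.125 < 0 → [-2, 0.5]
midpoint -0.75: f = -1.203125 < 0 → [-2, -0.75]
midpoint -1.375: f = 3.005859 > 0 → [-1.375, -0.75]
midpoint -1.0625: f = 0.3948 > 0 → [-1.0625, -0.75]
midpoint -0.90625: f = -0.5194 < 0 → [-1.0625, -0.90625]
midpoint -0.984375: f = -0.0925 < 0 → [-1.0625, -0.984375]
midpoint -1.0234375: f = 0.1434 > 0 → [-1.0234375, -0.984375]

-1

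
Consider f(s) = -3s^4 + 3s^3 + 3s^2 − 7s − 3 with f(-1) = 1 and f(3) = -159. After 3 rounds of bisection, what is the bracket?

[-0.5, 0]

s = 1 gives f = -7, negative; keep [-1, 1]
s = 0 gives f = -3, negative; keep [-1, 0]
s = -0.5 gives f = 0.6875, positive; keep [-0.5, 0]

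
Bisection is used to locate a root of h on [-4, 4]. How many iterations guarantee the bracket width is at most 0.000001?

Width after n steps is 8/2^n. Need 2^n ≥ 8/0.000001 = 8000000.
2^22 = 4194304 < 8000000 ≤ 2^23 = 8388608, so n = 23.

23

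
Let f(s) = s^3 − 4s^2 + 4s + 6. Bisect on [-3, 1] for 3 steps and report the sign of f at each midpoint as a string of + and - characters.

midpoint -1: f = -3 < 0 → [-1, 1]
midpoint 0: f = 6 > 0 → [-1, 0]
midpoint -0.5: f = 2.875 > 0 → [-1, -0.5]

-++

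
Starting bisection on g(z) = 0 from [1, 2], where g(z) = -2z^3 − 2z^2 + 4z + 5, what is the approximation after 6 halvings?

1.484375

midpoint 1.5: g = -0.25 < 0 → [1, 1.5]
midpoint 1.25: g = 2.96875 > 0 → [1.25, 1.5]
midpoint 1.375: g = 1.519531 > 0 → [1.375, 1.5]
midpoint 1.4375: g = 0.6763 > 0 → [1.4375, 1.5]
midpoint 1.46875: g = 0.2237 > 0 → [1.46875, 1.5]
midpoint 1.484375: g = -0.0105 < 0 → [1.46875, 1.484375]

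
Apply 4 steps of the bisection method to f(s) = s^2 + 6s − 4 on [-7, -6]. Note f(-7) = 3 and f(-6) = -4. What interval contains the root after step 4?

s = -6.5 gives f = -0.75, negative; keep [-7, -6.5]
s = -6.75 gives f = 1.0625, positive; keep [-6.75, -6.5]
s = -6.625 gives f = 0.140625, positive; keep [-6.625, -6.5]
s = -6.5625 gives f = -0.3086, negative; keep [-6.625, -6.5625]

[-6.625, -6.5625]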